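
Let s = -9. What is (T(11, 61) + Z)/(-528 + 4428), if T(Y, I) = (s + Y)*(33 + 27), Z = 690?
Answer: 27/130 ≈ 0.20769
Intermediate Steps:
T(Y, I) = -540 + 60*Y (T(Y, I) = (-9 + Y)*(33 + 27) = (-9 + Y)*60 = -540 + 60*Y)
(T(11, 61) + Z)/(-528 + 4428) = ((-540 + 60*11) + 690)/(-528 + 4428) = ((-540 + 660) + 690)/3900 = (120 + 690)*(1/3900) = 810*(1/3900) = 27/130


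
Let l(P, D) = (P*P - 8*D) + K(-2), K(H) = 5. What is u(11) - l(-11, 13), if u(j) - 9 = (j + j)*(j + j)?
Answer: 471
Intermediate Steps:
u(j) = 9 + 4*j² (u(j) = 9 + (j + j)*(j + j) = 9 + (2*j)*(2*j) = 9 + 4*j²)
l(P, D) = 5 + P² - 8*D (l(P, D) = (P*P - 8*D) + 5 = (P² - 8*D) + 5 = 5 + P² - 8*D)
u(11) - l(-11, 13) = (9 + 4*11²) - (5 + (-11)² - 8*13) = (9 + 4*121) - (5 + 121 - 104) = (9 + 484) - 1*22 = 493 - 22 = 471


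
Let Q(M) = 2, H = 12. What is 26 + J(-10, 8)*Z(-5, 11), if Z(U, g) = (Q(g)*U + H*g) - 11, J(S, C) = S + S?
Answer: -2194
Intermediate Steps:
J(S, C) = 2*S
Z(U, g) = -11 + 2*U + 12*g (Z(U, g) = (2*U + 12*g) - 11 = -11 + 2*U + 12*g)
26 + J(-10, 8)*Z(-5, 11) = 26 + (2*(-10))*(-11 + 2*(-5) + 12*11) = 26 - 20*(-11 - 10 + 132) = 26 - 20*111 = 26 - 2220 = -2194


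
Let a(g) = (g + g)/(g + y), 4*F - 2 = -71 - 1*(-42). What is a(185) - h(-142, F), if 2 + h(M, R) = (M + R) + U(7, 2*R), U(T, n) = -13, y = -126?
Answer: 40125/236 ≈ 170.02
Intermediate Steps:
F = -27/4 (F = ½ + (-71 - 1*(-42))/4 = ½ + (-71 + 42)/4 = ½ + (¼)*(-29) = ½ - 29/4 = -27/4 ≈ -6.7500)
a(g) = 2*g/(-126 + g) (a(g) = (g + g)/(g - 126) = (2*g)/(-126 + g) = 2*g/(-126 + g))
h(M, R) = -15 + M + R (h(M, R) = -2 + ((M + R) - 13) = -2 + (-13 + M + R) = -15 + M + R)
a(185) - h(-142, F) = 2*185/(-126 + 185) - (-15 - 142 - 27/4) = 2*185/59 - 1*(-655/4) = 2*185*(1/59) + 655/4 = 370/59 + 655/4 = 40125/236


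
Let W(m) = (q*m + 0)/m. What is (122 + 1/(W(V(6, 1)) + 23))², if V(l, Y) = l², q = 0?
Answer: 7879249/529 ≈ 14895.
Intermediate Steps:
W(m) = 0 (W(m) = (0*m + 0)/m = (0 + 0)/m = 0/m = 0)
(122 + 1/(W(V(6, 1)) + 23))² = (122 + 1/(0 + 23))² = (122 + 1/23)² = (2807/23)² = 7879249/529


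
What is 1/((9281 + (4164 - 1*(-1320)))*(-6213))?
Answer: -1/91734945 ≈ -1.0901e-8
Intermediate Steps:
1/((9281 + (4164 - 1*(-1320)))*(-6213)) = -1/6213/(9281 + (4164 + 1320)) = -1/6213/(9281 + 5484) = -1/6213/14765 = (1/14765)*(-1/6213) = -1/91734945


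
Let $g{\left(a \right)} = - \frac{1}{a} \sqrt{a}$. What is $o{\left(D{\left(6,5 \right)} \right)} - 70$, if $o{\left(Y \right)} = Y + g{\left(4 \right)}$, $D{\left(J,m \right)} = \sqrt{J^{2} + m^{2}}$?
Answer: $- \frac{141}{2} + \sqrt{61} \approx -62.69$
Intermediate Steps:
$g{\left(a \right)} = - \frac{1}{\sqrt{a}}$
$o{\left(Y \right)} = - \frac{1}{2} + Y$ ($o{\left(Y \right)} = Y - \frac{1}{\sqrt{4}} = Y - \frac{1}{2} = - \frac{1}{2} + Y$)
$o{\left(D{\left(6,5 \right)} \right)} - 70 = \left(- \frac{1}{2} + \sqrt{6^{2} + 5^{2}}\right) - 70 = \left(- \frac{1}{2} + \sqrt{36 + 25}\right) - 70 = \left(- \frac{1}{2} + \sqrt{61}\right) - 70 = - \frac{141}{2} + \sqrt{61}$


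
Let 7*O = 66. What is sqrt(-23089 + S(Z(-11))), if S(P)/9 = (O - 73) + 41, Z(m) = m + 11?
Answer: I*sqrt(1141315)/7 ≈ 152.62*I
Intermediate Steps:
O = 66/7 (O = (1/7)*66 = 66/7 ≈ 9.4286)
Z(m) = 11 + m
S(P) = -1422/7 (S(P) = 9*((66/7 - 73) + 41) = 9*(-445/7 + 41) = 9*(-158/7) = -1422/7)
sqrt(-23089 + S(Z(-11))) = sqrt(-23089 - 1422/7) = sqrt(-163045/7) = I*sqrt(1141315)/7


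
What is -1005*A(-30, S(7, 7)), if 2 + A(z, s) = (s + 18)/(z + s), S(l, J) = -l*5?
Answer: 22713/13 ≈ 1747.2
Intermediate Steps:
S(l, J) = -5*l
A(z, s) = -2 + (18 + s)/(s + z) (A(z, s) = -2 + (s + 18)/(z + s) = -2 + (18 + s)/(s + z))
-1005*A(-30, S(7, 7)) = -1005*(18 - (-5)*7 - 2*(-30))/(-5*7 - 30) = -1005*(18 - 1*(-35) + 60)/(-35 - 30) = -1005*(18 + 35 + 60)/(-65) = -(-201)*113/13 = -1005*(-113/65) = 22713/13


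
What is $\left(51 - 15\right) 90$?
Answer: $3240$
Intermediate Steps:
$\left(51 - 15\right) 90 = 36 \cdot 90 = 3240$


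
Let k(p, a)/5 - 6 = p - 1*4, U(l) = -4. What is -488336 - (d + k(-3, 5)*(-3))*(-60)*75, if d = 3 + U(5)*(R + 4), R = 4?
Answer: -551336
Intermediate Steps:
k(p, a) = 10 + 5*p (k(p, a) = 30 + 5*(p - 1*4) = 30 + 5*(p - 4) = 30 + 5*(-4 + p) = 30 + (-20 + 5*p) = 10 + 5*p)
d = -29 (d = 3 - 4*(4 + 4) = 3 - 4*8 = 3 - 32 = -29)
-488336 - (d + k(-3, 5)*(-3))*(-60)*75 = -488336 - (-29 + (10 + 5*(-3))*(-3))*(-60)*75 = -488336 - (-29 + (10 - 15)*(-3))*(-60)*75 = -488336 - (-29 - 5*(-3))*(-60)*75 = -488336 - (-29 + 15)*(-60)*75 = -488336 - (-14*(-60))*75 = -488336 - 840*75 = -488336 - 1*63000 = -488336 - 63000 = -551336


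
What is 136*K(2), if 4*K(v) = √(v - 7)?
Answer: 34*I*√5 ≈ 76.026*I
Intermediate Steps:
K(v) = √(-7 + v)/4 (K(v) = √(v - 7)/4 = √(-7 + v)/4)
136*K(2) = 136*(√(-7 + 2)/4) = 136*(√(-5)/4) = 136*((I*√5)/4) = 136*(I*√5/4) = 34*I*√5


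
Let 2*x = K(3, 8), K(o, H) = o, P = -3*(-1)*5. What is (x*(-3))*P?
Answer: -135/2 ≈ -67.500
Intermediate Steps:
P = 15 (P = 3*5 = 15)
x = 3/2 (x = (½)*3 = 3/2 ≈ 1.5000)
(x*(-3))*P = ((3/2)*(-3))*15 = -9/2*15 = -135/2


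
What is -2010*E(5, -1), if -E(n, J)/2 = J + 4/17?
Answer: -52260/17 ≈ -3074.1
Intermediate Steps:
E(n, J) = -8/17 - 2*J (E(n, J) = -2*(J + 4/17) = -2*(4/17 + J) = -8/17 - 2*J)
-2010*E(5, -1) = -2010*(-8/17 - 2*(-1)) = -2010*(-8/17 + 2) = -2010*26/17 = -52260/17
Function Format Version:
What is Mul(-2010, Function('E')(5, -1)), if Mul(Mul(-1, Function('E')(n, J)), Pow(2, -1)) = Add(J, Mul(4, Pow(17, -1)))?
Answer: Rational(-52260, 17) ≈ -3074.1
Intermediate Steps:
Function('E')(n, J) = Add(Rational(-8, 17), Mul(-2, J)) (Function('E')(n, J) = Mul(-2, Add(J, Mul(4, Pow(17, -1)))) = Mul(-2, Add(J, Mul(4, Rational(1, 17)))) = Mul(-2, Add(J, Rational(4, 17))) = Mul(-2, Add(Rational(4, 17), J)) = Add(Rational(-8, 17), Mul(-2, J)))
Mul(-2010, Function('E')(5, -1)) = Mul(-2010, Add(Rational(-8, 17), Mul(-2, -1))) = Mul(-2010, Add(Rational(-8, 17), 2)) = Mul(-2010, Rational(26, 17)) = Rational(-52260, 17)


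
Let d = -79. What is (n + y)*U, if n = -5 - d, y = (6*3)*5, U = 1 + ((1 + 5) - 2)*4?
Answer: 2788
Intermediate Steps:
U = 17 (U = 1 + (6 - 2)*4 = 1 + 4*4 = 1 + 16 = 17)
y = 90 (y = 18*5 = 90)
n = 74 (n = -5 - 1*(-79) = -5 + 79 = 74)
(n + y)*U = (74 + 90)*17 = 164*17 = 2788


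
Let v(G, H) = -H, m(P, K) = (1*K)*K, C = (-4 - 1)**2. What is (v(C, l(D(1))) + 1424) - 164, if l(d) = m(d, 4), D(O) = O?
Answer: 1244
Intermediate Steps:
C = 25 (C = (-5)**2 = 25)
m(P, K) = K**2 (m(P, K) = K*K = K**2)
l(d) = 16 (l(d) = 4**2 = 16)
(v(C, l(D(1))) + 1424) - 164 = (-1*16 + 1424) - 164 = (-16 + 1424) - 164 = 1408 - 164 = 1244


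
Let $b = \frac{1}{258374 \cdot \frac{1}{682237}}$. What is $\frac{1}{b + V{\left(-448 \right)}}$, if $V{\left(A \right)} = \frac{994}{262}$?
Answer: $\frac{33846994}{217784925} \approx 0.15541$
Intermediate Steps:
$V{\left(A \right)} = \frac{497}{131}$ ($V{\left(A \right)} = 994 \cdot \frac{1}{262} = \frac{497}{131}$)
$b = \frac{682237}{258374}$ ($b = \frac{1}{258374 \cdot \frac{1}{682237}} = \frac{1}{\frac{258374}{682237}} = \frac{682237}{258374} \approx 2.6405$)
$\frac{1}{b + V{\left(-448 \right)}} = \frac{1}{\frac{682237}{258374} + \frac{497}{131}} = \frac{1}{\frac{217784925}{33846994}} = \frac{33846994}{217784925}$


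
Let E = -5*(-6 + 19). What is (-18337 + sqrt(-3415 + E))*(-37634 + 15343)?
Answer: 408750067 - 44582*I*sqrt(870) ≈ 4.0875e+8 - 1.315e+6*I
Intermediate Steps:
E = -65 (E = -5*13 = -65)
(-18337 + sqrt(-3415 + E))*(-37634 + 15343) = (-18337 + sqrt(-3415 - 65))*(-37634 + 15343) = (-18337 + sqrt(-3480))*(-22291) = (-18337 + 2*I*sqrt(870))*(-22291) = 408750067 - 44582*I*sqrt(870)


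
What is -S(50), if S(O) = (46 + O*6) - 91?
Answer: -255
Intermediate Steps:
S(O) = -45 + 6*O (S(O) = (46 + 6*O) - 91 = -45 + 6*O)
-S(50) = -(-45 + 6*50) = -(-45 + 300) = -1*255 = -255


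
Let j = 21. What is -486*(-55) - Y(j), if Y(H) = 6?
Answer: 26724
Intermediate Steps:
-486*(-55) - Y(j) = -486*(-55) - 1*6 = 26730 - 6 = 26724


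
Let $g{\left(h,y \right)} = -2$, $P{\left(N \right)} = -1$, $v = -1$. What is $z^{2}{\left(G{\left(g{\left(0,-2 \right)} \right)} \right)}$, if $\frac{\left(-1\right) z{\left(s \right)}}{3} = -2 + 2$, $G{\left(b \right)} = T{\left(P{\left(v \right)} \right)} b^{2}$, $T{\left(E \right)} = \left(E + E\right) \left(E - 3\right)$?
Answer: $0$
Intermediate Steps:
$T{\left(E \right)} = 2 E \left(-3 + E\right)$
$G{\left(b \right)} = 8 b^{2}$ ($G{\left(b \right)} = 2 \left(-1\right) \left(-3 - 1\right) b^{2} = 2 \left(-1\right) \left(-4\right) b^{2} = 8 b^{2}$)
$z{\left(s \right)} = 0$ ($z{\left(s \right)} = - 3 \left(-2 + 2\right) = \left(-3\right) 0 = 0$)
$z^{2}{\left(G{\left(g{\left(0,-2 \right)} \right)} \right)} = 0^{2} = 0$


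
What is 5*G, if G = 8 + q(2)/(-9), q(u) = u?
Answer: 350/9 ≈ 38.889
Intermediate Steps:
G = 70/9 (G = 8 + 2/(-9) = 8 + 2*(-⅑) = 8 - 2/9 = 70/9 ≈ 7.7778)
5*G = 5*(70/9) = 350/9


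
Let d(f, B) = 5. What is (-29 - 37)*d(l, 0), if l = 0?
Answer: -330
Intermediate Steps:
(-29 - 37)*d(l, 0) = (-29 - 37)*5 = -66*5 = -330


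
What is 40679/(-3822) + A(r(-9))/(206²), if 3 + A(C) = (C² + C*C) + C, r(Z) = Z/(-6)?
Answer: -863121289/81095196 ≈ -10.643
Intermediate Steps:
r(Z) = -Z/6 (r(Z) = Z*(-⅙) = -Z/6)
A(C) = -3 + C + 2*C² (A(C) = -3 + ((C² + C*C) + C) = -3 + ((C² + C²) + C) = -3 + (2*C² + C) = -3 + (C + 2*C²) = -3 + C + 2*C²)
40679/(-3822) + A(r(-9))/(206²) = 40679/(-3822) + (-3 - ⅙*(-9) + 2*(-⅙*(-9))²)/(206²) = 40679*(-1/3822) + (-3 + 3/2 + 2*(3/2)²)/42436 = -40679/3822 + (-3 + 3/2 + 2*(9/4))*(1/42436) = -40679/3822 + (-3 + 3/2 + 9/2)*(1/42436) = -40679/3822 + 3*(1/42436) = -40679/3822 + 3/42436 = -863121289/81095196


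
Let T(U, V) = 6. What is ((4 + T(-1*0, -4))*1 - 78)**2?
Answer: 4624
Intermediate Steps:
((4 + T(-1*0, -4))*1 - 78)**2 = ((4 + 6)*1 - 78)**2 = (10*1 - 78)**2 = (10 - 78)**2 = (-68)**2 = 4624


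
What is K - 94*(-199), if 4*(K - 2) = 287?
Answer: 75119/4 ≈ 18780.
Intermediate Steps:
K = 295/4 (K = 2 + (1/4)*287 = 2 + 287/4 = 295/4 ≈ 73.750)
K - 94*(-199) = 295/4 - 94*(-199) = 295/4 + 18706 = 75119/4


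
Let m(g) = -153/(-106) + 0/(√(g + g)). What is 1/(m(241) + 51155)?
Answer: 106/5422583 ≈ 1.9548e-5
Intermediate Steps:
m(g) = 153/106 (m(g) = -153*(-1/106) + 0/(√(2*g)) = 153/106 + 0/((√2*√g)) = 153/106 + 0*(√2/(2*√g)) = 153/106 + 0 = 153/106)
1/(m(241) + 51155) = 1/(153/106 + 51155) = 1/(5422583/106) = 106/5422583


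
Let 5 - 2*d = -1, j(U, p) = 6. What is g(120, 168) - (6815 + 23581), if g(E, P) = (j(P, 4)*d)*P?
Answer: -27372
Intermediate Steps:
d = 3 (d = 5/2 - ½*(-1) = 5/2 + ½ = 3)
g(E, P) = 18*P (g(E, P) = (6*3)*P = 18*P)
g(120, 168) - (6815 + 23581) = 18*168 - (6815 + 23581) = 3024 - 1*30396 = 3024 - 30396 = -27372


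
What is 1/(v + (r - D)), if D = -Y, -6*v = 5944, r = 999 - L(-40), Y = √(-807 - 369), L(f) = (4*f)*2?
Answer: 2955/980809 - 126*I*√6/980809 ≈ 0.0030128 - 0.00031467*I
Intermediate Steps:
L(f) = 8*f
Y = 14*I*√6 (Y = √(-1176) = 14*I*√6 ≈ 34.293*I)
r = 1319 (r = 999 - 8*(-40) = 999 - 1*(-320) = 999 + 320 = 1319)
v = -2972/3 (v = -⅙*5944 = -2972/3 ≈ -990.67)
D = -14*I*√6 ≈ -34.293*I
1/(v + (r - D)) = 1/(-2972/3 + (1319 - (-14)*I*√6)) = 1/(-2972/3 + (1319 + 14*I*√6)) = 1/(985/3 + 14*I*√6)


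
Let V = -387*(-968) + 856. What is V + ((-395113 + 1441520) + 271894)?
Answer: 1693773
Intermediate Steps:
V = 375472 (V = 374616 + 856 = 375472)
V + ((-395113 + 1441520) + 271894) = 375472 + ((-395113 + 1441520) + 271894) = 375472 + (1046407 + 271894) = 375472 + 1318301 = 1693773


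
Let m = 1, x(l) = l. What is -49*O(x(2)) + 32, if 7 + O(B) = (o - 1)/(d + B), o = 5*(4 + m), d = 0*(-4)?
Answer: -213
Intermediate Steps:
d = 0
o = 25 (o = 5*(4 + 1) = 5*5 = 25)
O(B) = -7 + 24/B (O(B) = -7 + (25 - 1)/(0 + B) = -7 + 24/B)
-49*O(x(2)) + 32 = -49*(-7 + 24/2) + 32 = -49*(-7 + 24*(1/2)) + 32 = -49*(-7 + 12) + 32 = -49*5 + 32 = -245 + 32 = -213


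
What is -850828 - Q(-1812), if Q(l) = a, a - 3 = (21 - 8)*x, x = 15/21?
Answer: -5955882/7 ≈ -8.5084e+5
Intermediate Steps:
x = 5/7 (x = 15*(1/21) = 5/7 ≈ 0.71429)
a = 86/7 (a = 3 + (21 - 8)*(5/7) = 3 + 13*(5/7) = 3 + 65/7 = 86/7 ≈ 12.286)
Q(l) = 86/7
-850828 - Q(-1812) = -850828 - 1*86/7 = -850828 - 86/7 = -5955882/7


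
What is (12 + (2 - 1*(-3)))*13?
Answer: 221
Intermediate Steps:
(12 + (2 - 1*(-3)))*13 = (12 + (2 + 3))*13 = (12 + 5)*13 = 17*13 = 221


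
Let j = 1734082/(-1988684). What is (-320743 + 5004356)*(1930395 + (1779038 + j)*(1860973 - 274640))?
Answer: 13143058907147438692843365/994342 ≈ 1.3218e+19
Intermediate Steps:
j = -867041/994342 (j = 1734082*(-1/1988684) = -867041/994342 ≈ -0.87197)
(-320743 + 5004356)*(1930395 + (1779038 + j)*(1860973 - 274640)) = (-320743 + 5004356)*(1930395 + (1779038 - 867041/994342)*(1860973 - 274640)) = 4683613*(1930395 + (1768971335955/994342)*1586333) = 4683613*(1930395 + 2806177606279503015/994342) = 4683613*(2806179525752328105/994342) = 13143058907147438692843365/994342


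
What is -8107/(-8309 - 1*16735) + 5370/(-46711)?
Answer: 244199797/1169830284 ≈ 0.20875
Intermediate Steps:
-8107/(-8309 - 1*16735) + 5370/(-46711) = -8107/(-8309 - 16735) + 5370*(-1/46711) = -8107/(-25044) - 5370/46711 = -8107*(-1/25044) - 5370/46711 = 8107/25044 - 5370/46711 = 244199797/1169830284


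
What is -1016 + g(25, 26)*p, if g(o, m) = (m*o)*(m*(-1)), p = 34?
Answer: -575616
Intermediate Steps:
g(o, m) = -o*m² (g(o, m) = (m*o)*(-m) = -o*m²)
-1016 + g(25, 26)*p = -1016 - 1*25*26²*34 = -1016 - 1*25*676*34 = -1016 - 16900*34 = -1016 - 574600 = -575616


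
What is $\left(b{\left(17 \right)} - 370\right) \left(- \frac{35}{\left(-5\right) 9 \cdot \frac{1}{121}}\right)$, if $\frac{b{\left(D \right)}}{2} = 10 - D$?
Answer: $- \frac{108416}{3} \approx -36139.0$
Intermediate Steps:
$b{\left(D \right)} = 20 - 2 D$ ($b{\left(D \right)} = 2 \left(10 - D\right) = 20 - 2 D$)
$\left(b{\left(17 \right)} - 370\right) \left(- \frac{35}{\left(-5\right) 9 \cdot \frac{1}{121}}\right) = \left(\left(20 - 34\right) - 370\right) \left(- \frac{35}{\left(-5\right) 9 \cdot \frac{1}{121}}\right) = \left(\left(20 - 34\right) - 370\right) \left(- \frac{35}{\left(-45\right) \frac{1}{121}}\right) = \left(-14 - 370\right) \left(- \frac{35}{- \frac{45}{121}}\right) = - 384 \left(\left(-35\right) \left(- \frac{121}{45}\right)\right) = \left(-384\right) \frac{847}{9} = - \frac{108416}{3}$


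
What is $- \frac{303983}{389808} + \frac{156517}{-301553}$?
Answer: $- \frac{152678564335}{117547771824} \approx -1.2989$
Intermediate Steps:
$- \frac{303983}{389808} + \frac{156517}{-301553} = \left(-303983\right) \frac{1}{389808} + 156517 \left(- \frac{1}{301553}\right) = - \frac{303983}{389808} - \frac{156517}{301553} = - \frac{152678564335}{117547771824}$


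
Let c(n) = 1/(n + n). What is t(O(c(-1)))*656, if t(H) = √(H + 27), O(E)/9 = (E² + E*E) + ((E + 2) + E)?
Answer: 2952*√2 ≈ 4174.8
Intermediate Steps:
c(n) = 1/(2*n)
O(E) = 18 + 18*E + 18*E² (O(E) = 9*((E² + E*E) + ((E + 2) + E)) = 9*((E² + E²) + ((2 + E) + E)) = 9*(2*E² + (2 + 2*E)) = 9*(2 + 2*E + 2*E²) = 18 + 18*E + 18*E²)
t(H) = √(27 + H)
t(O(c(-1)))*656 = √(27 + (18 + 18*((½)/(-1)) + 18*((½)/(-1))²))*656 = √(27 + (18 + 18*((½)*(-1)) + 18*((½)*(-1))²))*656 = √(27 + (18 + 18*(-½) + 18*(-½)²))*656 = √(27 + (18 - 9 + 18*(¼)))*656 = √(27 + (18 - 9 + 9/2))*656 = √(27 + 27/2)*656 = √(81/2)*656 = (9*√2/2)*656 = 2952*√2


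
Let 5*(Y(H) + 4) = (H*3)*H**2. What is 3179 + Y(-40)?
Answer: -35225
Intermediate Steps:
Y(H) = -4 + 3*H**3/5 (Y(H) = -4 + ((H*3)*H**2)/5 = -4 + ((3*H)*H**2)/5 = -4 + (3*H**3)/5 = -4 + 3*H**3/5)
3179 + Y(-40) = 3179 + (-4 + (3/5)*(-40)**3) = 3179 + (-4 + (3/5)*(-64000)) = 3179 + (-4 - 38400) = 3179 - 38404 = -35225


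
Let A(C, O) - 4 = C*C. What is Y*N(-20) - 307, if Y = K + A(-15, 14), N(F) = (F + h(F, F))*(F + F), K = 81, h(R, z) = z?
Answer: 495693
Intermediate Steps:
A(C, O) = 4 + C² (A(C, O) = 4 + C*C = 4 + C²)
N(F) = 4*F² (N(F) = (F + F)*(F + F) = (2*F)*(2*F) = 4*F²)
Y = 310 (Y = 81 + (4 + (-15)²) = 81 + (4 + 225) = 81 + 229 = 310)
Y*N(-20) - 307 = 310*(4*(-20)²) - 307 = 310*(4*400) - 307 = 310*1600 - 307 = 496000 - 307 = 495693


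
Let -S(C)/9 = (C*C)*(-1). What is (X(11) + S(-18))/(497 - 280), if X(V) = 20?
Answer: 2936/217 ≈ 13.530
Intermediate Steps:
S(C) = 9*C**2 (S(C) = -9*C*C*(-1) = -9*C**2*(-1) = -(-9)*C**2 = 9*C**2)
(X(11) + S(-18))/(497 - 280) = (20 + 9*(-18)**2)/(497 - 280) = (20 + 9*324)/217 = (20 + 2916)*(1/217) = 2936*(1/217) = 2936/217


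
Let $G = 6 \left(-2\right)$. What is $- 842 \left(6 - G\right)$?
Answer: $-15156$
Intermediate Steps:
$G = -12$
$- 842 \left(6 - G\right) = - 842 \left(6 - -12\right) = - 842 \left(6 + 12\right) = \left(-842\right) 18 = -15156$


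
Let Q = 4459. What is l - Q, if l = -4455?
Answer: -8914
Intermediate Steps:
l - Q = -4455 - 1*4459 = -4455 - 4459 = -8914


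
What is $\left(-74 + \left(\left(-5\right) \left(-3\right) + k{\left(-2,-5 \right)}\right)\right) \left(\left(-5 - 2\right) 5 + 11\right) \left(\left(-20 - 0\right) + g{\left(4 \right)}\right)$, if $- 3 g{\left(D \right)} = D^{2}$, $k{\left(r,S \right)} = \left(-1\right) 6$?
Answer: $-39520$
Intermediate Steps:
$k{\left(r,S \right)} = -6$
$g{\left(D \right)} = - \frac{D^{2}}{3}$
$\left(-74 + \left(\left(-5\right) \left(-3\right) + k{\left(-2,-5 \right)}\right)\right) \left(\left(-5 - 2\right) 5 + 11\right) \left(\left(-20 - 0\right) + g{\left(4 \right)}\right) = \left(-74 - -9\right) \left(\left(-5 - 2\right) 5 + 11\right) \left(\left(-20 - 0\right) - \frac{4^{2}}{3}\right) = \left(-74 + \left(15 - 6\right)\right) \left(\left(-7\right) 5 + 11\right) \left(\left(-20 + 0\right) - \frac{16}{3}\right) = \left(-74 + 9\right) \left(-35 + 11\right) \left(-20 - \frac{16}{3}\right) = - 65 \left(\left(-24\right) \left(- \frac{76}{3}\right)\right) = \left(-65\right) 608 = -39520$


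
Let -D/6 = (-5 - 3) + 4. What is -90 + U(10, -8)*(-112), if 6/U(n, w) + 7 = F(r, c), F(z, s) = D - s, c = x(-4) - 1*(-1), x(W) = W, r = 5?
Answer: -618/5 ≈ -123.60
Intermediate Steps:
c = -3 (c = -4 - 1*(-1) = -4 + 1 = -3)
D = 24 (D = -6*((-5 - 3) + 4) = -6*(-8 + 4) = -6*(-4) = 24)
F(z, s) = 24 - s
U(n, w) = 3/10 (U(n, w) = 6/(-7 + (24 - 1*(-3))) = 6/(-7 + (24 + 3)) = 6/(-7 + 27) = 6/20 = 6*(1/20) = 3/10)
-90 + U(10, -8)*(-112) = -90 + (3/10)*(-112) = -90 - 168/5 = -618/5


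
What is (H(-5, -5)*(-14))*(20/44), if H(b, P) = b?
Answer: 350/11 ≈ 31.818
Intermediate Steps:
(H(-5, -5)*(-14))*(20/44) = (-5*(-14))*(20/44) = 70*(20*(1/44)) = 70*(5/11) = 350/11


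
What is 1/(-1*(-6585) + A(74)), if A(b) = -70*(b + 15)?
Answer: 1/355 ≈ 0.0028169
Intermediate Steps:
A(b) = -1050 - 70*b (A(b) = -70*(15 + b) = -1050 - 70*b)
1/(-1*(-6585) + A(74)) = 1/(-1*(-6585) + (-1050 - 70*74)) = 1/(6585 + (-1050 - 5180)) = 1/(6585 - 6230) = 1/355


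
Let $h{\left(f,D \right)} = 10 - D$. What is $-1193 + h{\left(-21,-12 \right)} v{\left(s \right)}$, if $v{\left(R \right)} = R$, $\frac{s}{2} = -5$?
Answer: $-1413$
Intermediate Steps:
$s = -10$ ($s = 2 \left(-5\right) = -10$)
$-1193 + h{\left(-21,-12 \right)} v{\left(s \right)} = -1193 + \left(10 - -12\right) \left(-10\right) = -1193 + \left(10 + 12\right) \left(-10\right) = -1193 + 22 \left(-10\right) = -1193 - 220 = -1413$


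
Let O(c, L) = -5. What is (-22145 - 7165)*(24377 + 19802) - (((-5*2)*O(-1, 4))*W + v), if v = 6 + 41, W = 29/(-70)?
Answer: -9064205614/7 ≈ -1.2949e+9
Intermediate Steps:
W = -29/70 (W = 29*(-1/70) = -29/70 ≈ -0.41429)
v = 47
(-22145 - 7165)*(24377 + 19802) - (((-5*2)*O(-1, 4))*W + v) = (-22145 - 7165)*(24377 + 19802) - ((-5*2*(-5))*(-29/70) + 47) = -29310*44179 - (-10*(-5)*(-29/70) + 47) = -1294886490 - (50*(-29/70) + 47) = -1294886490 - (-145/7 + 47) = -1294886490 - 1*184/7 = -1294886490 - 184/7 = -9064205614/7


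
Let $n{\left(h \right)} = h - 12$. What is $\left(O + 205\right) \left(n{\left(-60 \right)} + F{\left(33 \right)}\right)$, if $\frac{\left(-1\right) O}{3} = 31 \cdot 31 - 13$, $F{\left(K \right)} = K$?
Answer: $102921$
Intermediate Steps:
$n{\left(h \right)} = -12 + h$
$O = -2844$ ($O = - 3 \left(31 \cdot 31 - 13\right) = - 3 \left(961 - 13\right) = \left(-3\right) 948 = -2844$)
$\left(O + 205\right) \left(n{\left(-60 \right)} + F{\left(33 \right)}\right) = \left(-2844 + 205\right) \left(\left(-12 - 60\right) + 33\right) = - 2639 \left(-72 + 33\right) = \left(-2639\right) \left(-39\right) = 102921$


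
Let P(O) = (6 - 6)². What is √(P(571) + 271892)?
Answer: 2*√67973 ≈ 521.43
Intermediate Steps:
P(O) = 0 (P(O) = 0² = 0)
√(P(571) + 271892) = √(0 + 271892) = √271892 = 2*√67973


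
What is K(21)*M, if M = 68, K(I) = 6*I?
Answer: 8568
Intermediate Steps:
K(21)*M = (6*21)*68 = 126*68 = 8568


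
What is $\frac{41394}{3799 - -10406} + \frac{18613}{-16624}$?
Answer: $\frac{141245397}{78714640} \approx 1.7944$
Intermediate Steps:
$\frac{41394}{3799 - -10406} + \frac{18613}{-16624} = \frac{41394}{3799 + 10406} + 18613 \left(- \frac{1}{16624}\right) = \frac{41394}{14205} - \frac{18613}{16624} = 41394 \cdot \frac{1}{14205} - \frac{18613}{16624} = \frac{13798}{4735} - \frac{18613}{16624} = \frac{141245397}{78714640}$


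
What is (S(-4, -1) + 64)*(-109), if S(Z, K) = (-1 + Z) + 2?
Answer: -6649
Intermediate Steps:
S(Z, K) = 1 + Z
(S(-4, -1) + 64)*(-109) = ((1 - 4) + 64)*(-109) = (-3 + 64)*(-109) = 61*(-109) = -6649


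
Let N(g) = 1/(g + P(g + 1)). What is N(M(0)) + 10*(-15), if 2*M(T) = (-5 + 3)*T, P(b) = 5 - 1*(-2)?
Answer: -1049/7 ≈ -149.86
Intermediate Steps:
P(b) = 7 (P(b) = 5 + 2 = 7)
M(T) = -T (M(T) = ((-5 + 3)*T)/2 = (-2*T)/2 = -T)
N(g) = 1/(7 + g) (N(g) = 1/(g + 7) = 1/(7 + g))
N(M(0)) + 10*(-15) = 1/(7 - 1*0) + 10*(-15) = 1/(7 + 0) - 150 = 1/7 - 150 = ⅐ - 150 = -1049/7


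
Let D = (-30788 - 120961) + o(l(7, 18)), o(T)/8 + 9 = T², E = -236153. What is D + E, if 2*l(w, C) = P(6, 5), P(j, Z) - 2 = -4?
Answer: -387966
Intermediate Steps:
P(j, Z) = -2 (P(j, Z) = 2 - 4 = -2)
l(w, C) = -1 (l(w, C) = (½)*(-2) = -1)
o(T) = -72 + 8*T²
D = -151813 (D = (-30788 - 120961) + (-72 + 8*(-1)²) = -151749 + (-72 + 8*1) = -151749 + (-72 + 8) = -151749 - 64 = -151813)
D + E = -151813 - 236153 = -387966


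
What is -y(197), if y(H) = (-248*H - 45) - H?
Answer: 49098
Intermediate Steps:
y(H) = -45 - 249*H (y(H) = (-45 - 248*H) - H = -45 - 249*H)
-y(197) = -(-45 - 249*197) = -(-45 - 49053) = -1*(-49098) = 49098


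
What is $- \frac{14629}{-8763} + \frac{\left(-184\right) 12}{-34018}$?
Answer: $\frac{258499013}{149049867} \approx 1.7343$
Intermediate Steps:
$- \frac{14629}{-8763} + \frac{\left(-184\right) 12}{-34018} = \left(-14629\right) \left(- \frac{1}{8763}\right) - - \frac{1104}{17009} = \frac{14629}{8763} + \frac{1104}{17009} = \frac{258499013}{149049867}$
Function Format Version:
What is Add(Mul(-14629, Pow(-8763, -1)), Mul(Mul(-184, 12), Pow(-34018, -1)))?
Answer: Rational(258499013, 149049867) ≈ 1.7343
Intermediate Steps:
Add(Mul(-14629, Pow(-8763, -1)), Mul(Mul(-184, 12), Pow(-34018, -1))) = Add(Mul(-14629, Rational(-1, 8763)), Mul(-2208, Rational(-1, 34018))) = Add(Rational(14629, 8763), Rational(1104, 17009)) = Rational(258499013, 149049867)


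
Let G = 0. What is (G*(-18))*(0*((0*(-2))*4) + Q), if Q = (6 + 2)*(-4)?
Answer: 0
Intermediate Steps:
Q = -32 (Q = 8*(-4) = -32)
(G*(-18))*(0*((0*(-2))*4) + Q) = (0*(-18))*(0*((0*(-2))*4) - 32) = 0*(0*(0*4) - 32) = 0*(0*0 - 32) = 0*(0 - 32) = 0*(-32) = 0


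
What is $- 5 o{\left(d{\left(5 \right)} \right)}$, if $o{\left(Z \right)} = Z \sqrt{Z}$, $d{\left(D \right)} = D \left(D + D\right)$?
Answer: $- 1250 \sqrt{2} \approx -1767.8$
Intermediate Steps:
$d{\left(D \right)} = 2 D^{2}$ ($d{\left(D \right)} = D 2 D = 2 D^{2}$)
$o{\left(Z \right)} = Z^{\frac{3}{2}}$
$- 5 o{\left(d{\left(5 \right)} \right)} = - 5 \left(2 \cdot 5^{2}\right)^{\frac{3}{2}} = - 5 \left(2 \cdot 25\right)^{\frac{3}{2}} = - 5 \cdot 50^{\frac{3}{2}} = - 5 \cdot 250 \sqrt{2} = - 1250 \sqrt{2}$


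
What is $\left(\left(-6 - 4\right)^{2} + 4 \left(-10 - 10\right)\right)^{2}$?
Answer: $400$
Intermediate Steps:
$\left(\left(-6 - 4\right)^{2} + 4 \left(-10 - 10\right)\right)^{2} = \left(\left(-10\right)^{2} + 4 \left(-20\right)\right)^{2} = \left(100 - 80\right)^{2} = 20^{2} = 400$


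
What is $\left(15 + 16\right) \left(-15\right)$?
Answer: $-465$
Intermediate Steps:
$\left(15 + 16\right) \left(-15\right) = 31 \left(-15\right) = -465$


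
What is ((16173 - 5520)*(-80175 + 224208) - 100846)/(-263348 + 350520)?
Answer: 1534282703/87172 ≈ 17601.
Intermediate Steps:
((16173 - 5520)*(-80175 + 224208) - 100846)/(-263348 + 350520) = (10653*144033 - 100846)/87172 = (1534383549 - 100846)*(1/87172) = 1534282703*(1/87172) = 1534282703/87172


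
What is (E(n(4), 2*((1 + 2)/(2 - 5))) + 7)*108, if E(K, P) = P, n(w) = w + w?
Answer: 540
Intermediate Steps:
n(w) = 2*w
(E(n(4), 2*((1 + 2)/(2 - 5))) + 7)*108 = (2*((1 + 2)/(2 - 5)) + 7)*108 = (2*(3/(-3)) + 7)*108 = (2*(3*(-1/3)) + 7)*108 = (2*(-1) + 7)*108 = (-2 + 7)*108 = 5*108 = 540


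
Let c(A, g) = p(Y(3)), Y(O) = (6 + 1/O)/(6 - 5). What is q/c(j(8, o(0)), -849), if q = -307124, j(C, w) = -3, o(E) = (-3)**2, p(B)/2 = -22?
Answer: 76781/11 ≈ 6980.1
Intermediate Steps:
Y(O) = 6 + 1/O (Y(O) = (6 + 1/O)/1 = (6 + 1/O)*1 = 6 + 1/O)
p(B) = -44 (p(B) = 2*(-22) = -44)
o(E) = 9
c(A, g) = -44
q/c(j(8, o(0)), -849) = -307124/(-44) = -307124*(-1/44) = 76781/11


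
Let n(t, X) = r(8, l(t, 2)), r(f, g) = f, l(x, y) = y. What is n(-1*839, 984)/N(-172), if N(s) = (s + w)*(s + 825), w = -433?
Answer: -8/395065 ≈ -2.0250e-5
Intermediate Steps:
N(s) = (-433 + s)*(825 + s) (N(s) = (s - 433)*(s + 825) = (-433 + s)*(825 + s))
n(t, X) = 8
n(-1*839, 984)/N(-172) = 8/(-357225 + (-172)² + 392*(-172)) = 8/(-357225 + 29584 - 67424) = 8/(-395065) = 8*(-1/395065) = -8/395065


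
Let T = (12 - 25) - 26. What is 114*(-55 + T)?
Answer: -10716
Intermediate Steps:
T = -39 (T = -13 - 26 = -39)
114*(-55 + T) = 114*(-55 - 39) = 114*(-94) = -10716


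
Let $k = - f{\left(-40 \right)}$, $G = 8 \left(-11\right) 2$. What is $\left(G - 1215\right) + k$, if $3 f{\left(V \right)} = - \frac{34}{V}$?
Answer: $- \frac{83477}{60} \approx -1391.3$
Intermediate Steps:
$G = -176$ ($G = \left(-88\right) 2 = -176$)
$f{\left(V \right)} = - \frac{34}{3 V}$ ($f{\left(V \right)} = \frac{\left(-34\right) \frac{1}{V}}{3} = - \frac{34}{3 V}$)
$k = - \frac{17}{60}$ ($k = - \frac{-34}{3 \left(-40\right)} = - \frac{\left(-34\right) \left(-1\right)}{3 \cdot 40} = \left(-1\right) \frac{17}{60} = - \frac{17}{60} \approx -0.28333$)
$\left(G - 1215\right) + k = \left(-176 - 1215\right) - \frac{17}{60} = -1391 - \frac{17}{60} = - \frac{83477}{60}$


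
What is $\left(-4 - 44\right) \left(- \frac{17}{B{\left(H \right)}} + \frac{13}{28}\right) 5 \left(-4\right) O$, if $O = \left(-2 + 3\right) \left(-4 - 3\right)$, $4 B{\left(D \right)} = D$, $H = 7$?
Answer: $62160$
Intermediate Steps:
$B{\left(D \right)} = \frac{D}{4}$
$O = -7$ ($O = 1 \left(-7\right) = -7$)
$\left(-4 - 44\right) \left(- \frac{17}{B{\left(H \right)}} + \frac{13}{28}\right) 5 \left(-4\right) O = \left(-4 - 44\right) \left(- \frac{17}{\frac{1}{4} \cdot 7} + \frac{13}{28}\right) 5 \left(-4\right) \left(-7\right) = - 48 \left(- \frac{17}{\frac{7}{4}} + 13 \cdot \frac{1}{28}\right) \left(\left(-20\right) \left(-7\right)\right) = - 48 \left(\left(-17\right) \frac{4}{7} + \frac{13}{28}\right) 140 = - 48 \left(- \frac{68}{7} + \frac{13}{28}\right) 140 = \left(-48\right) \left(- \frac{37}{4}\right) 140 = 444 \cdot 140 = 62160$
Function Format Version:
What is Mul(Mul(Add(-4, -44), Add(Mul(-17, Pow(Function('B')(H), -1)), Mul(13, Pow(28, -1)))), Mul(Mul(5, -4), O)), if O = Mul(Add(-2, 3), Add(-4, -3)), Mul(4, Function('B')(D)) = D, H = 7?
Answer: 62160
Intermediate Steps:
Function('B')(D) = Mul(Rational(1, 4), D)
O = -7 (O = Mul(1, -7) = -7)
Mul(Mul(Add(-4, -44), Add(Mul(-17, Pow(Function('B')(H), -1)), Mul(13, Pow(28, -1)))), Mul(Mul(5, -4), O)) = Mul(Mul(Add(-4, -44), Add(Mul(-17, Pow(Mul(Rational(1, 4), 7), -1)), Mul(13, Pow(28, -1)))), Mul(Mul(5, -4), -7)) = Mul(Mul(-48, Add(Mul(-17, Pow(Rational(7, 4), -1)), Mul(13, Rational(1, 28)))), Mul(-20, -7)) = Mul(Mul(-48, Add(Mul(-17, Rational(4, 7)), Rational(13, 28))), 140) = Mul(Mul(-48, Add(Rational(-68, 7), Rational(13, 28))), 140) = Mul(Mul(-48, Rational(-37, 4)), 140) = Mul(444, 140) = 62160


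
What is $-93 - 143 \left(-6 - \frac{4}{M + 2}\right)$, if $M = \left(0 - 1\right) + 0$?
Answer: $1337$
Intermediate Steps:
$M = -1$ ($M = -1 + 0 = -1$)
$-93 - 143 \left(-6 - \frac{4}{M + 2}\right) = -93 - 143 \left(-6 - \frac{4}{-1 + 2}\right) = -93 - 143 \left(-6 - \frac{4}{1}\right) = -93 - 143 \left(-6 - 4\right) = -93 - -1430 = -93 + 1430 = 1337$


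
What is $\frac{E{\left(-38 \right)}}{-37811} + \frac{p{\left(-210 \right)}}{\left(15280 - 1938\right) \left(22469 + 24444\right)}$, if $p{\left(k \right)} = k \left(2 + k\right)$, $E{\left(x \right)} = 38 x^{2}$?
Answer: $- \frac{2453104289288}{1690457553179} \approx -1.4511$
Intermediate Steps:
$\frac{E{\left(-38 \right)}}{-37811} + \frac{p{\left(-210 \right)}}{\left(15280 - 1938\right) \left(22469 + 24444\right)} = \frac{38 \left(-38\right)^{2}}{-37811} + \frac{\left(-210\right) \left(2 - 210\right)}{\left(15280 - 1938\right) \left(22469 + 24444\right)} = 38 \cdot 1444 \left(- \frac{1}{37811}\right) + \frac{\left(-210\right) \left(-208\right)}{13342 \cdot 46913} = 54872 \left(- \frac{1}{37811}\right) + \frac{43680}{625913246} = - \frac{54872}{37811} + 43680 \cdot \frac{1}{625913246} = - \frac{54872}{37811} + \frac{3120}{44708089} = - \frac{2453104289288}{1690457553179}$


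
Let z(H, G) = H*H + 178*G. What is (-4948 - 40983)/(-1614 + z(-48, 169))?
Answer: -45931/30772 ≈ -1.4926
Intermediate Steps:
z(H, G) = H² + 178*G
(-4948 - 40983)/(-1614 + z(-48, 169)) = (-4948 - 40983)/(-1614 + ((-48)² + 178*169)) = -45931/(-1614 + (2304 + 30082)) = -45931/(-1614 + 32386) = -45931/30772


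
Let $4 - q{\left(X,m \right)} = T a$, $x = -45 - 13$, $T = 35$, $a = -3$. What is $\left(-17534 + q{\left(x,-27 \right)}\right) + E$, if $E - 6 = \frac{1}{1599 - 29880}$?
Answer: $- \frac{492626740}{28281} \approx -17419.0$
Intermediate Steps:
$x = -58$ ($x = -45 - 13 = -58$)
$E = \frac{169685}{28281}$ ($E = 6 + \frac{1}{1599 - 29880} = 6 + \frac{1}{-28281} = 6 - \frac{1}{28281} = \frac{169685}{28281} \approx 6.0$)
$q{\left(X,m \right)} = 109$ ($q{\left(X,m \right)} = 4 - 35 \left(-3\right) = 4 - -105 = 4 + 105 = 109$)
$\left(-17534 + q{\left(x,-27 \right)}\right) + E = \left(-17534 + 109\right) + \frac{169685}{28281} = -17425 + \frac{169685}{28281} = - \frac{492626740}{28281}$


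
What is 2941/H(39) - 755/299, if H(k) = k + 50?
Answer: 812164/26611 ≈ 30.520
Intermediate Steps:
H(k) = 50 + k
2941/H(39) - 755/299 = 2941/(50 + 39) - 755/299 = 2941/89 - 755*1/299 = 2941*(1/89) - 755/299 = 2941/89 - 755/299 = 812164/26611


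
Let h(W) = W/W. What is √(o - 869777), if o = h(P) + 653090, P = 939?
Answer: I*√216686 ≈ 465.5*I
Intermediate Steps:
h(W) = 1
o = 653091 (o = 1 + 653090 = 653091)
√(o - 869777) = √(653091 - 869777) = √(-216686) = I*√216686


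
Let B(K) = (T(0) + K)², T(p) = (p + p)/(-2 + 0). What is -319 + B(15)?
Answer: -94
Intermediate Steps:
T(p) = -p (T(p) = (2*p)/(-2) = (2*p)*(-½) = -p)
B(K) = K² (B(K) = (-1*0 + K)² = (0 + K)² = K²)
-319 + B(15) = -319 + 15² = -319 + 225 = -94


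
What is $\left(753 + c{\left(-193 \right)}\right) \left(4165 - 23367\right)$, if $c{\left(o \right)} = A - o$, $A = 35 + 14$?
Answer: $-19105990$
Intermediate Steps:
$A = 49$
$c{\left(o \right)} = 49 - o$
$\left(753 + c{\left(-193 \right)}\right) \left(4165 - 23367\right) = \left(753 + \left(49 - -193\right)\right) \left(4165 - 23367\right) = \left(753 + \left(49 + 193\right)\right) \left(-19202\right) = \left(753 + 242\right) \left(-19202\right) = 995 \left(-19202\right) = -19105990$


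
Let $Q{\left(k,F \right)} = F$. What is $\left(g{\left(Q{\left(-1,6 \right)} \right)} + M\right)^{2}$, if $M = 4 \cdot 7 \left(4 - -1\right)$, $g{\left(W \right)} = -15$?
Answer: $15625$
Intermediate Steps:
$M = 140$ ($M = 28 \left(4 + 1\right) = 28 \cdot 5 = 140$)
$\left(g{\left(Q{\left(-1,6 \right)} \right)} + M\right)^{2} = \left(-15 + 140\right)^{2} = 125^{2} = 15625$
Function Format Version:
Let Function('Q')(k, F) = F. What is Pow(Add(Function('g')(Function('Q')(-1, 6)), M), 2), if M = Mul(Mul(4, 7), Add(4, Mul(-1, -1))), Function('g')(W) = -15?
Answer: 15625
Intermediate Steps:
M = 140 (M = Mul(28, Add(4, 1)) = Mul(28, 5) = 140)
Pow(Add(Function('g')(Function('Q')(-1, 6)), M), 2) = Pow(Add(-15, 140), 2) = Pow(125, 2) = 15625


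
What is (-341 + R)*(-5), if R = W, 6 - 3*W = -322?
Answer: 3475/3 ≈ 1158.3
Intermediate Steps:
W = 328/3 (W = 2 - ⅓*(-322) = 2 + 322/3 = 328/3 ≈ 109.33)
R = 328/3 ≈ 109.33
(-341 + R)*(-5) = (-341 + 328/3)*(-5) = -695/3*(-5) = 3475/3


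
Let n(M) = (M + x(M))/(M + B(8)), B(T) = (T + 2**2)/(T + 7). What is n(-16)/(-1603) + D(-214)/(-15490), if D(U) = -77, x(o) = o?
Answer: 1725589/471778930 ≈ 0.0036576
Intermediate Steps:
B(T) = (4 + T)/(7 + T) (B(T) = (T + 4)/(7 + T) = (4 + T)/(7 + T))
n(M) = 2*M/(4/5 + M) (n(M) = (M + M)/(M + (4 + 8)/(7 + 8)) = (2*M)/(M + 12/15) = (2*M)/(M + (1/15)*12) = (2*M)/(M + 4/5) = (2*M)/(4/5 + M) = 2*M/(4/5 + M))
n(-16)/(-1603) + D(-214)/(-15490) = (10*(-16)/(4 + 5*(-16)))/(-1603) - 77/(-15490) = (10*(-16)/(4 - 80))*(-1/1603) - 77*(-1/15490) = (10*(-16)/(-76))*(-1/1603) + 77/15490 = (10*(-16)*(-1/76))*(-1/1603) + 77/15490 = (40/19)*(-1/1603) + 77/15490 = -40/30457 + 77/15490 = 1725589/471778930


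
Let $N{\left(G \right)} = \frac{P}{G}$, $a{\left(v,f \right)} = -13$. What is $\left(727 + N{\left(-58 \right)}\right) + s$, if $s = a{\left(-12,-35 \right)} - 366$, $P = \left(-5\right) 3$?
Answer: $\frac{20199}{58} \approx 348.26$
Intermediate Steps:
$P = -15$
$N{\left(G \right)} = - \frac{15}{G}$
$s = -379$ ($s = -13 - 366 = -379$)
$\left(727 + N{\left(-58 \right)}\right) + s = \left(727 - \frac{15}{-58}\right) - 379 = \left(727 - - \frac{15}{58}\right) - 379 = \left(727 + \frac{15}{58}\right) - 379 = \frac{42181}{58} - 379 = \frac{20199}{58}$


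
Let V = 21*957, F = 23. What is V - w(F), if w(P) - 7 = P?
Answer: 20067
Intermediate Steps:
w(P) = 7 + P
V = 20097
V - w(F) = 20097 - (7 + 23) = 20097 - 1*30 = 20097 - 30 = 20067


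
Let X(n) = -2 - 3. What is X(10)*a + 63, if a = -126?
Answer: 693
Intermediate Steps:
X(n) = -5
X(10)*a + 63 = -5*(-126) + 63 = 630 + 63 = 693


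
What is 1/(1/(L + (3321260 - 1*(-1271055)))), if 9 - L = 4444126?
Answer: 148198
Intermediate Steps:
L = -4444117 (L = 9 - 1*4444126 = 9 - 4444126 = -4444117)
1/(1/(L + (3321260 - 1*(-1271055)))) = 1/(1/(-4444117 + (3321260 - 1*(-1271055)))) = 1/(1/(-4444117 + (3321260 + 1271055))) = 1/(1/(-4444117 + 4592315)) = 1/(1/148198) = 148198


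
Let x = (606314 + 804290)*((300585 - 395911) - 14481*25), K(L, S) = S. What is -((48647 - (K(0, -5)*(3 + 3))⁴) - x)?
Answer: -645140388651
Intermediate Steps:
x = -645141150004 (x = 1410604*(-95326 - 362025) = 1410604*(-457351) = -645141150004)
-((48647 - (K(0, -5)*(3 + 3))⁴) - x) = -((48647 - (-5*(3 + 3))⁴) - 1*(-645141150004)) = -((48647 - (-5*6)⁴) + 645141150004) = -((48647 - 1*(-30)⁴) + 645141150004) = -((48647 - 1*810000) + 645141150004) = -((48647 - 810000) + 645141150004) = -(-761353 + 645141150004) = -1*645140388651 = -645140388651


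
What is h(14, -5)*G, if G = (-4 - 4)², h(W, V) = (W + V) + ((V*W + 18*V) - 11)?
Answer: -10368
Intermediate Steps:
h(W, V) = -11 + W + 19*V + V*W (h(W, V) = (V + W) + ((18*V + V*W) - 11) = (V + W) + (-11 + 18*V + V*W) = -11 + W + 19*V + V*W)
G = 64 (G = (-8)² = 64)
h(14, -5)*G = (-11 + 14 + 19*(-5) - 5*14)*64 = (-11 + 14 - 95 - 70)*64 = -162*64 = -10368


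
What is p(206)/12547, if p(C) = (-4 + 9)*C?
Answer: 1030/12547 ≈ 0.082091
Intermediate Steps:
p(C) = 5*C
p(206)/12547 = (5*206)/12547 = 1030*(1/12547) = 1030/12547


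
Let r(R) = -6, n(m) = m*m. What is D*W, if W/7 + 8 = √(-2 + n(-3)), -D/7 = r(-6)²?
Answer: 14112 - 1764*√7 ≈ 9444.9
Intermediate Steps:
n(m) = m²
D = -252 (D = -7*(-6)² = -7*36 = -252)
W = -56 + 7*√7 (W = -56 + 7*√(-2 + (-3)²) = -56 + 7*√(-2 + 9) = -56 + 7*√7 ≈ -37.480)
D*W = -252*(-56 + 7*√7) = 14112 - 1764*√7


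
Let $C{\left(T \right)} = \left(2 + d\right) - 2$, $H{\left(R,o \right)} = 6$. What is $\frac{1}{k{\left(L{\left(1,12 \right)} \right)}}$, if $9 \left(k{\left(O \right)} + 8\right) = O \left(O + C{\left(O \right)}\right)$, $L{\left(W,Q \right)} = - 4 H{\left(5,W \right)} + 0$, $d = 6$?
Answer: $\frac{1}{40} \approx 0.025$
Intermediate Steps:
$C{\left(T \right)} = 6$ ($C{\left(T \right)} = \left(2 + 6\right) - 2 = 8 - 2 = 6$)
$L{\left(W,Q \right)} = -24$ ($L{\left(W,Q \right)} = \left(-4\right) 6 + 0 = -24 + 0 = -24$)
$k{\left(O \right)} = -8 + \frac{O \left(6 + O\right)}{9}$ ($k{\left(O \right)} = -8 + \frac{O \left(O + 6\right)}{9} = -8 + \frac{O \left(6 + O\right)}{9}$)
$\frac{1}{k{\left(L{\left(1,12 \right)} \right)}} = \frac{1}{-8 + \frac{\left(-24\right)^{2}}{9} + \frac{2}{3} \left(-24\right)} = \frac{1}{-8 + \frac{1}{9} \cdot 576 - 16} = \frac{1}{-8 + 64 - 16} = \frac{1}{40}$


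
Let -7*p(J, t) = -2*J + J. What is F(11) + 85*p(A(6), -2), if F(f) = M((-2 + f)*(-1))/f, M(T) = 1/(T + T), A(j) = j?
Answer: 100973/1386 ≈ 72.852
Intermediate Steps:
p(J, t) = J/7 (p(J, t) = -(-2*J + J)/7 = -(-1)*J/7 = J/7)
M(T) = 1/(2*T)
F(f) = 1/(2*f*(2 - f)) (F(f) = (1/(2*(((-2 + f)*(-1)))))/f = (1/(2*(2 - f)))/f = 1/(2*f*(2 - f)))
F(11) + 85*p(A(6), -2) = -½/(11*(-2 + 11)) + 85*((⅐)*6) = -½*1/11/9 + 85*(6/7) = -½*1/11*⅑ + 510/7 = -1/198 + 510/7 = 100973/1386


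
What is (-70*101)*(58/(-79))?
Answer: 410060/79 ≈ 5190.6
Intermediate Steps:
(-70*101)*(58/(-79)) = -410060*(-1)/79 = -7070*(-58/79) = 410060/79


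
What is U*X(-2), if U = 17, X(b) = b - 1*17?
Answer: -323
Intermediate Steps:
X(b) = -17 + b (X(b) = b - 17 = -17 + b)
U*X(-2) = 17*(-17 - 2) = 17*(-19) = -323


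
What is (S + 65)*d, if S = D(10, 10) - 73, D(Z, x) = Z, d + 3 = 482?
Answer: 958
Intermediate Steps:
d = 479 (d = -3 + 482 = 479)
S = -63 (S = 10 - 73 = -63)
(S + 65)*d = (-63 + 65)*479 = 2*479 = 958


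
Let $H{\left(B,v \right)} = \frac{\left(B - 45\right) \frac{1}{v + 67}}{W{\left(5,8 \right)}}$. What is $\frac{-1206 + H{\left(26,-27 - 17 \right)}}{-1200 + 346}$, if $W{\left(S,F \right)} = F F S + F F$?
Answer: $\frac{10651411}{7542528} \approx 1.4122$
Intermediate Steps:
$W{\left(S,F \right)} = F^{2} + S F^{2}$ ($W{\left(S,F \right)} = F^{2} S + F^{2} = S F^{2} + F^{2} = F^{2} + S F^{2}$)
$H{\left(B,v \right)} = \frac{-45 + B}{384 \left(67 + v\right)}$ ($H{\left(B,v \right)} = \frac{\left(B - 45\right) \frac{1}{v + 67}}{8^{2} \left(1 + 5\right)} = \frac{\left(-45 + B\right) \frac{1}{67 + v}}{64 \cdot 6} = \frac{\frac{1}{67 + v} \left(-45 + B\right)}{384} = \frac{-45 + B}{67 + v} \frac{1}{384} = \frac{-45 + B}{384 \left(67 + v\right)}$)
$\frac{-1206 + H{\left(26,-27 - 17 \right)}}{-1200 + 346} = \frac{-1206 + \frac{-45 + 26}{384 \left(67 - 44\right)}}{-1200 + 346} = \frac{-1206 + \frac{1}{384} \frac{1}{67 - 44} \left(-19\right)}{-854} = \left(-1206 + \frac{1}{384} \frac{1}{67 - 44} \left(-19\right)\right) \left(- \frac{1}{854}\right) = \left(-1206 + \frac{1}{384} \cdot \frac{1}{23} \left(-19\right)\right) \left(- \frac{1}{854}\right) = \left(-1206 - \frac{19}{8832}\right) \left(- \frac{1}{854}\right) = \left(- \frac{10651411}{8832}\right) \left(- \frac{1}{854}\right) = \frac{10651411}{7542528}$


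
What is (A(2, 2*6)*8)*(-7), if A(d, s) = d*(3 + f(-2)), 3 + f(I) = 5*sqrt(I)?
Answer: -560*I*sqrt(2) ≈ -791.96*I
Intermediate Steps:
f(I) = -3 + 5*sqrt(I)
A(d, s) = 5*I*d*sqrt(2) (A(d, s) = d*(3 + (-3 + 5*sqrt(-2))) = d*(3 + (-3 + 5*(I*sqrt(2)))) = d*(3 + (-3 + 5*I*sqrt(2))) = d*(5*I*sqrt(2)) = 5*I*d*sqrt(2))
(A(2, 2*6)*8)*(-7) = ((5*I*2*sqrt(2))*8)*(-7) = ((10*I*sqrt(2))*8)*(-7) = (80*I*sqrt(2))*(-7) = -560*I*sqrt(2)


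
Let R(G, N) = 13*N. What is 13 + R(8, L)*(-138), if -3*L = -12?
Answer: -7163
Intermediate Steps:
L = 4 (L = -1/3*(-12) = 4)
13 + R(8, L)*(-138) = 13 + (13*4)*(-138) = 13 + 52*(-138) = 13 - 7176 = -7163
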